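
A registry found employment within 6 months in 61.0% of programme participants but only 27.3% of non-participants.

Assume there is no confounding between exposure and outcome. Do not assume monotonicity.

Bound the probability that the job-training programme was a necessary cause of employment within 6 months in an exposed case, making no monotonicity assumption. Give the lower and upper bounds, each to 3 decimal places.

0.552 ≤ PN ≤ 1.000

p₁ = 0.61, p₀ = 0.273.
Under exogeneity alone the bounds on PN are max{0,(p₁−p₀)/p₁} ≤ PN ≤ min{1,(1−p₀)/p₁}.
  lower = (p₁ − p₀)/p₁ = 0.337 / 0.61 ≈ 0.5525
  upper = min{1, (1 − p₀)/p₁} = 0.727 / 0.61 ≈ 1.1918 → capped at 1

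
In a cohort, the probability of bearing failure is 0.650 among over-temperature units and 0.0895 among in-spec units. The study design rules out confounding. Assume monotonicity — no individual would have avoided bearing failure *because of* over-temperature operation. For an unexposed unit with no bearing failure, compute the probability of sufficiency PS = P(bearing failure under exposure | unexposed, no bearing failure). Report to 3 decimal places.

Let p₁ = 0.65, p₀ = 0.0895.
Under exogeneity and monotonicity, PS = (p₁ − p₀) / (1 − p₀).
PS = (0.65 − 0.0895) / (1 − 0.0895) = 0.5605 / 0.9105 ≈ 0.6156

PS ≈ 0.616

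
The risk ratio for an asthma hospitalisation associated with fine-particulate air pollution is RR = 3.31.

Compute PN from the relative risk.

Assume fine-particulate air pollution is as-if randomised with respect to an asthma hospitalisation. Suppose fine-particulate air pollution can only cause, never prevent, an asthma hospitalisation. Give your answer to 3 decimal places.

Under exogeneity and monotonicity, PN = (RR − 1) / RR = 1 − 1/RR.
PN = (3.31 − 1) / 3.31 = 2.31 / 3.31 ≈ 0.6979

PN ≈ 0.698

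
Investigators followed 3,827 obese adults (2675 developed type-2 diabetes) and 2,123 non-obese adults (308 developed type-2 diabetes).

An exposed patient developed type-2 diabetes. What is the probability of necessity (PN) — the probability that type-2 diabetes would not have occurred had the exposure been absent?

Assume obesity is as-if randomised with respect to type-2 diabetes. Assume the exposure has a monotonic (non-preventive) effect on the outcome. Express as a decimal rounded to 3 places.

PN ≈ 0.792

p₁ = P(outcome | exposed) = 2675/3827 = 0.69898
p₀ = P(outcome | unexposed) = 308/2123 = 0.14508
Under exogeneity and monotonicity, PN = (p₁ − p₀) / p₁.
PN = (0.69898 − 0.14508) / 0.69898 = 0.5539 / 0.69898 ≈ 0.7924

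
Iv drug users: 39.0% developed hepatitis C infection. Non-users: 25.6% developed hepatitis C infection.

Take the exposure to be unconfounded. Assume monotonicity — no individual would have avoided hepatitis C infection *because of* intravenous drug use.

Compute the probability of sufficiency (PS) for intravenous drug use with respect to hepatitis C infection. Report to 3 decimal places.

p₁ = 0.39, p₀ = 0.256.
Under exogeneity and monotonicity, PS = (p₁ − p₀) / (1 − p₀).
PS = (0.39 − 0.256) / (1 − 0.256) = 0.134 / 0.744 ≈ 0.1801

PS ≈ 0.180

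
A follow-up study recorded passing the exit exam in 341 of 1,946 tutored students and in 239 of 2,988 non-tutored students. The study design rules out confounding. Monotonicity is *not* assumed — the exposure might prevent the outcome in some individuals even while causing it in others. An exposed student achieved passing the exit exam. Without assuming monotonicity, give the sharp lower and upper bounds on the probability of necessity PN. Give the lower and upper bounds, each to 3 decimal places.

p₁ = P(outcome | exposed) = 341/1946 = 0.17523
p₀ = P(outcome | unexposed) = 239/2988 = 0.079987
Under exogeneity alone the bounds on PN are max{0,(p₁−p₀)/p₁} ≤ PN ≤ min{1,(1−p₀)/p₁}.
  lower = (p₁ − p₀)/p₁ = 0.095245 / 0.17523 ≈ 0.5435
  upper = min{1, (1 − p₀)/p₁} = 0.92001 / 0.17523 ≈ 5.2503 → capped at 1

0.544 ≤ PN ≤ 1.000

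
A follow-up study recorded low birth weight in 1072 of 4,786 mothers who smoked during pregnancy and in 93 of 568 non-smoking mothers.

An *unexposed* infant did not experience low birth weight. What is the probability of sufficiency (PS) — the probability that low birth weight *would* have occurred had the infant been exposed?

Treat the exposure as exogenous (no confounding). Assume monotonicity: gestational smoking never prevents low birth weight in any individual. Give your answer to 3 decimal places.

PS ≈ 0.072

p₁ = P(outcome | exposed) = 1072/4786 = 0.22399
p₀ = P(outcome | unexposed) = 93/568 = 0.16373
Under exogeneity and monotonicity, PS = (p₁ − p₀) / (1 − p₀).
PS = (0.22399 − 0.16373) / (1 − 0.16373) = 0.060254 / 0.83627 ≈ 0.0721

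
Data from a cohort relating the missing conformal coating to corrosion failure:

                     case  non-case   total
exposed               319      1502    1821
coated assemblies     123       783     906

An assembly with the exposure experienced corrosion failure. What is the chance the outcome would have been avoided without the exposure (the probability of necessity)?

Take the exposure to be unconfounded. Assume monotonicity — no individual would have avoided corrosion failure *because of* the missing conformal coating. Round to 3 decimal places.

PN ≈ 0.225

p₁ = P(outcome | exposed) = 319/1821 = 0.17518
p₀ = P(outcome | unexposed) = 123/906 = 0.13576
Under exogeneity and monotonicity, PN = (p₁ − p₀) / p₁.
PN = (0.17518 − 0.13576) / 0.17518 = 0.039417 / 0.17518 ≈ 0.2250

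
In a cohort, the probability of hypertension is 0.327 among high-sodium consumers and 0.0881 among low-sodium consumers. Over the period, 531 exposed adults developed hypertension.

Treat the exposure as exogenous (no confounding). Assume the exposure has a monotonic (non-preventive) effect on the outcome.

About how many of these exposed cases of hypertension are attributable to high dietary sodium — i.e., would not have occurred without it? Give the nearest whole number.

Let p₁ = 0.327, p₀ = 0.0881.
PN = (p₁ − p₀)/p₁ = (0.327 − 0.0881) / 0.327 ≈ 0.73058.
Attributable cases ≈ PN × (exposed cases) = 0.73058 × 531 ≈ 387.94.

about 388 cases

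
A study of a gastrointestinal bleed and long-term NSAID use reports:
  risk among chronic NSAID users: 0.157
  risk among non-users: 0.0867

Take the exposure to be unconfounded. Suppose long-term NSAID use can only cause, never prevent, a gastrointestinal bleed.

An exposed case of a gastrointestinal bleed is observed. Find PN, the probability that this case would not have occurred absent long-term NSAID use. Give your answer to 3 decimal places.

PN ≈ 0.448

Let p₁ = 0.157, p₀ = 0.0867.
Under exogeneity and monotonicity, PN = (p₁ − p₀) / p₁.
PN = (0.157 − 0.0867) / 0.157 = 0.0703 / 0.157 ≈ 0.4478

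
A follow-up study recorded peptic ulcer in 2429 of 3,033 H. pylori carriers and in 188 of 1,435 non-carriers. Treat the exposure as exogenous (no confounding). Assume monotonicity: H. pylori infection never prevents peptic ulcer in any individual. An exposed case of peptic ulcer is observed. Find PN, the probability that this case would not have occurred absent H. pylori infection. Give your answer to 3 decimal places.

PN ≈ 0.836

p₁ = P(outcome | exposed) = 2429/3033 = 0.80086
p₀ = P(outcome | unexposed) = 188/1435 = 0.13101
Under exogeneity and monotonicity, PN = (p₁ − p₀) / p₁.
PN = (0.80086 − 0.13101) / 0.80086 = 0.66985 / 0.80086 ≈ 0.8364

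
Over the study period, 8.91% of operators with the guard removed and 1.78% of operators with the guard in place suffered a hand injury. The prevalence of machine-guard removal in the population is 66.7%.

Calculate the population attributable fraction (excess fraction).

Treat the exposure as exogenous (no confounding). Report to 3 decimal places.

p₁ = 0.0891, p₀ = 0.0178.
Overall risk P(Y=1) = π·p₁ + (1−π)·p₀ = 0.667×0.0891 + 0.333×0.0178 = 0.065357.
Under exogeneity, PAF = [P(Y=1) − p₀] / P(Y=1).
PAF = (0.065357 − 0.0178) / 0.065357 ≈ 0.7277

PAF ≈ 0.728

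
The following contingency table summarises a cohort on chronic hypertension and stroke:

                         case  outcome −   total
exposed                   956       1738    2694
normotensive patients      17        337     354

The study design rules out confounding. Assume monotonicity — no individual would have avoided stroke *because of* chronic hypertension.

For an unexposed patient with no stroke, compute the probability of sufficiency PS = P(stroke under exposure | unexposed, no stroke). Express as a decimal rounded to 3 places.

PS ≈ 0.322

p₁ = P(outcome | exposed) = 956/2694 = 0.35486
p₀ = P(outcome | unexposed) = 17/354 = 0.048023
Under exogeneity and monotonicity, PS = (p₁ − p₀)/(1 − p₀).
PS = (0.35486 − 0.048023) / 0.95198 ≈ 0.3223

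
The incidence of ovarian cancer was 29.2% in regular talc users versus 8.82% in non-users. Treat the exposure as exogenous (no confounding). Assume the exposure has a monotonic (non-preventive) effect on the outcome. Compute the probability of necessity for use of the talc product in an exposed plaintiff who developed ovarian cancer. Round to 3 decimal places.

p₁ = 0.292, p₀ = 0.0882.
Under exogeneity and monotonicity, PN = (p₁ − p₀) / p₁.
PN = (0.292 − 0.0882) / 0.292 = 0.2038 / 0.292 ≈ 0.6979

PN ≈ 0.698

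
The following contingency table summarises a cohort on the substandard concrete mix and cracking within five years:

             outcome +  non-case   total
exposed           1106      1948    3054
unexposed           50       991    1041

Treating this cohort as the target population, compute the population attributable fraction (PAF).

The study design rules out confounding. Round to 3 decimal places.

PAF ≈ 0.830

p₁ = P(outcome | exposed) = 1106/3054 = 0.36215
p₀ = P(outcome | unexposed) = 50/1041 = 0.048031
Exposure prevalence π = 3054/4095 = 0.74579; overall risk P(Y=1) = 0.2823.
Under exogeneity, PAF = [P(Y=1) − p₀]/P(Y=1).
PAF = (0.2823 − 0.048031) / 0.2823 ≈ 0.8299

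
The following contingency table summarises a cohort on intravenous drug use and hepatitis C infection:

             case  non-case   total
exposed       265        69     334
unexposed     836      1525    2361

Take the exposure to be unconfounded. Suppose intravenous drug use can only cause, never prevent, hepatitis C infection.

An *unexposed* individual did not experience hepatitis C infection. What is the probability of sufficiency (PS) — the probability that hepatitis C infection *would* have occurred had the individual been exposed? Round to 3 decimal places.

p₁ = P(outcome | exposed) = 265/334 = 0.79341
p₀ = P(outcome | unexposed) = 836/2361 = 0.35409
Under exogeneity and monotonicity, PS = (p₁ − p₀)/(1 − p₀).
PS = (0.79341 − 0.35409) / 0.64591 ≈ 0.6802

PS ≈ 0.680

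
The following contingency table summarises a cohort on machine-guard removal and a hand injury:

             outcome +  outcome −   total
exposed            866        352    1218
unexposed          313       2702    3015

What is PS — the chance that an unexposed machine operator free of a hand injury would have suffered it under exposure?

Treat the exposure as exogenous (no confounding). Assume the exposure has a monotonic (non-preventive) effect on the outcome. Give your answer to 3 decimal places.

p₁ = P(outcome | exposed) = 866/1218 = 0.711
p₀ = P(outcome | unexposed) = 313/3015 = 0.10381
Under exogeneity and monotonicity, PS = (p₁ − p₀) / (1 − p₀).
PS = (0.711 − 0.10381) / (1 − 0.10381) = 0.60719 / 0.89619 ≈ 0.6775

PS ≈ 0.678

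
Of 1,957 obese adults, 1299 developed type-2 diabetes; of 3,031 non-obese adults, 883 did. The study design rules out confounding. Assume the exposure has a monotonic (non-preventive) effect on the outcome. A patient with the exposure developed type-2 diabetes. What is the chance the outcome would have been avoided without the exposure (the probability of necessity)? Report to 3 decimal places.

p₁ = P(outcome | exposed) = 1299/1957 = 0.66377
p₀ = P(outcome | unexposed) = 883/3031 = 0.29132
Under exogeneity and monotonicity, PN = (p₁ − p₀) / p₁.
PN = (0.66377 − 0.29132) / 0.66377 = 0.37245 / 0.66377 ≈ 0.5611

PN ≈ 0.561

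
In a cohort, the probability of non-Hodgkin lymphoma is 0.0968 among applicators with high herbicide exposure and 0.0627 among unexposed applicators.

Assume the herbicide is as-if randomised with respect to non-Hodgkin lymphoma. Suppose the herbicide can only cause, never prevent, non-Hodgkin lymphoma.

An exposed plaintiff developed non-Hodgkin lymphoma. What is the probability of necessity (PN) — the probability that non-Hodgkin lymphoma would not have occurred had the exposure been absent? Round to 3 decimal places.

PN ≈ 0.352

Let p₁ = 0.0968, p₀ = 0.0627.
Under exogeneity and monotonicity, PN = (p₁ − p₀) / p₁.
PN = (0.0968 − 0.0627) / 0.0968 = 0.0341 / 0.0968 ≈ 0.3523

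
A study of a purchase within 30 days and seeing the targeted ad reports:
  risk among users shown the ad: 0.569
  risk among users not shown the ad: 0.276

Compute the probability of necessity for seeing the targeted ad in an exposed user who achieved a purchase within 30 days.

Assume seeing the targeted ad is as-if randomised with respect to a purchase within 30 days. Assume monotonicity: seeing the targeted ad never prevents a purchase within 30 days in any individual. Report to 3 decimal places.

Let p₁ = 0.569, p₀ = 0.276.
Under exogeneity and monotonicity, PN = (p₁ − p₀) / p₁.
PN = (0.569 − 0.276) / 0.569 = 0.293 / 0.569 ≈ 0.5149

PN ≈ 0.515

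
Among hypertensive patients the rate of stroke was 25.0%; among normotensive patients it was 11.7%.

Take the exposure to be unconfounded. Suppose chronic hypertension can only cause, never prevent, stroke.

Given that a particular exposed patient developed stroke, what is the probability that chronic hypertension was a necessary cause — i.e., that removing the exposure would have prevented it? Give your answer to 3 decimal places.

PN ≈ 0.532

p₁ = 0.25, p₀ = 0.117.
Under exogeneity and monotonicity, PN = (p₁ − p₀) / p₁.
PN = (0.25 − 0.117) / 0.25 = 0.133 / 0.25 ≈ 0.5320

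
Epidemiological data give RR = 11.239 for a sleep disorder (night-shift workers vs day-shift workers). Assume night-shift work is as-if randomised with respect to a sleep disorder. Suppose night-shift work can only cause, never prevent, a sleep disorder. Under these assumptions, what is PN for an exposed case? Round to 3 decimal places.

PN ≈ 0.911

Under exogeneity and monotonicity, PN = (RR − 1) / RR = 1 − 1/RR.
PN = (11.239 − 1) / 11.239 = 10.24 / 11.239 ≈ 0.9110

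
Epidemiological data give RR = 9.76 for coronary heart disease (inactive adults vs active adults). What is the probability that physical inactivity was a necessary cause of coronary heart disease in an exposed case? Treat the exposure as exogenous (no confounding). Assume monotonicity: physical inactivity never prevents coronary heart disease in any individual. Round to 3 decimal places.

Under exogeneity and monotonicity, PN = (RR − 1) / RR = 1 − 1/RR.
PN = (9.76 − 1) / 9.76 = 8.76 / 9.76 ≈ 0.8975

PN ≈ 0.898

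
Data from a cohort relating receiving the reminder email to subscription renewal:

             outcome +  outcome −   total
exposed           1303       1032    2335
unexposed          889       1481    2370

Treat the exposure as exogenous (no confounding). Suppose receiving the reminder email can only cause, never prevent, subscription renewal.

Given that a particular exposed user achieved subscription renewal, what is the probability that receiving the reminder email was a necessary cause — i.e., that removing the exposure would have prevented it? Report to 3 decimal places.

p₁ = P(outcome | exposed) = 1303/2335 = 0.55803
p₀ = P(outcome | unexposed) = 889/2370 = 0.37511
Under exogeneity and monotonicity, PN = (p₁ − p₀)/p₁.
PN = (0.55803 − 0.37511) / 0.55803 ≈ 0.3278

PN ≈ 0.328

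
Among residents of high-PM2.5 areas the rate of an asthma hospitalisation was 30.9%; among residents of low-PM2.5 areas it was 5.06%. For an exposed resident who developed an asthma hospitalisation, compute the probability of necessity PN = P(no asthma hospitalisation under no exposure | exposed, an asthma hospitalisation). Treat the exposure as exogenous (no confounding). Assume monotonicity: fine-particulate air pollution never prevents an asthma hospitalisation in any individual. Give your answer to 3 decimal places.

p₁ = 0.309, p₀ = 0.0506.
Under exogeneity and monotonicity, PN = (p₁ − p₀) / p₁.
PN = (0.309 − 0.0506) / 0.309 = 0.2584 / 0.309 ≈ 0.8362

PN ≈ 0.836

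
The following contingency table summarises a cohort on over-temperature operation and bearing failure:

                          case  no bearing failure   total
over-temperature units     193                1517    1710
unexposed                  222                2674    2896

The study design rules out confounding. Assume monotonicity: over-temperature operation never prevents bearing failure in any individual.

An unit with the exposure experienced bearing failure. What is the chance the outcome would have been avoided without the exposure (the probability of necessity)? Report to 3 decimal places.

PN ≈ 0.321

p₁ = P(outcome | exposed) = 193/1710 = 0.11287
p₀ = P(outcome | unexposed) = 222/2896 = 0.076657
Under exogeneity and monotonicity, PN = (p₁ − p₀)/p₁.
PN = (0.11287 − 0.076657) / 0.11287 ≈ 0.3208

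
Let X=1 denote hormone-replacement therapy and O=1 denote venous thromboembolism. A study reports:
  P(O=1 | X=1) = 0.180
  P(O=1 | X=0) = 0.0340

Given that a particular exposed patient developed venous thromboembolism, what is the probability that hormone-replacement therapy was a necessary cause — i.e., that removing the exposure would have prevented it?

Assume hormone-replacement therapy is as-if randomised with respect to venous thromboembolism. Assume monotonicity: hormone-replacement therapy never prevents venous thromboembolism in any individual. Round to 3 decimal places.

Let p₁ = 0.18, p₀ = 0.034.
Under exogeneity and monotonicity, PN = (p₁ − p₀) / p₁.
PN = (0.18 − 0.034) / 0.18 = 0.146 / 0.18 ≈ 0.8111

PN ≈ 0.811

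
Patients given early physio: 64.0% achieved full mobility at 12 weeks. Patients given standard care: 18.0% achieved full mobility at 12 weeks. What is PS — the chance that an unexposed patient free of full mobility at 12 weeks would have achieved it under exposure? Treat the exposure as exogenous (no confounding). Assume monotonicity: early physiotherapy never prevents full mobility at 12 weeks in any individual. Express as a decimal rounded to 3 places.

PS ≈ 0.561

p₁ = 0.64, p₀ = 0.18.
Under exogeneity and monotonicity, PS = (p₁ − p₀) / (1 − p₀).
PS = (0.64 − 0.18) / (1 − 0.18) = 0.46 / 0.82 ≈ 0.5610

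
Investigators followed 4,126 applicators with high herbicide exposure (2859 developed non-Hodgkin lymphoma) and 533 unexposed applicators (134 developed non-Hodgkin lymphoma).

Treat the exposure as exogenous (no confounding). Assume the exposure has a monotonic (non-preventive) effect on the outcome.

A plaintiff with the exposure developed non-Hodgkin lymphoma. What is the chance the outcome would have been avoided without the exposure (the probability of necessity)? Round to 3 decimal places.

p₁ = P(outcome | exposed) = 2859/4126 = 0.69292
p₀ = P(outcome | unexposed) = 134/533 = 0.25141
Under exogeneity and monotonicity, PN = (p₁ − p₀) / p₁.
PN = (0.69292 − 0.25141) / 0.69292 = 0.44152 / 0.69292 ≈ 0.6372

PN ≈ 0.637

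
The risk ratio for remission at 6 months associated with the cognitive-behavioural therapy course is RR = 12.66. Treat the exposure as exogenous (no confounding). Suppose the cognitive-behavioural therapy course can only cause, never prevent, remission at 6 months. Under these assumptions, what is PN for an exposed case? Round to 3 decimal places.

Under exogeneity and monotonicity, PN = (RR − 1) / RR = 1 − 1/RR.
PN = (12.66 − 1) / 12.66 = 11.66 / 12.66 ≈ 0.9210

PN ≈ 0.921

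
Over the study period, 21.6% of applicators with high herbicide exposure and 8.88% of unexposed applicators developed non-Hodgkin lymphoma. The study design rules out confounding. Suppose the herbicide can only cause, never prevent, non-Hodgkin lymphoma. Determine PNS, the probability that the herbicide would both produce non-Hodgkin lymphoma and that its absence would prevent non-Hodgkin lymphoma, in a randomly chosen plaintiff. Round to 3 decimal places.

p₁ = 0.216, p₀ = 0.0888.
Under exogeneity and monotonicity, PNS = p₁ − p₀.
PNS = 0.216 − 0.0888 = 0.1272

PNS ≈ 0.127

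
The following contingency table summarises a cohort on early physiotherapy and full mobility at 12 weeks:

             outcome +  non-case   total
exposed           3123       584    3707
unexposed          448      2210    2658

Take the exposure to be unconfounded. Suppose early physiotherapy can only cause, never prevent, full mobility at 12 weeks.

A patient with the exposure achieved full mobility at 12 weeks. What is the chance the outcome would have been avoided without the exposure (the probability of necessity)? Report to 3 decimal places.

PN ≈ 0.800

p₁ = P(outcome | exposed) = 3123/3707 = 0.84246
p₀ = P(outcome | unexposed) = 448/2658 = 0.16855
Under exogeneity and monotonicity, PN = (p₁ − p₀) / p₁.
PN = (0.84246 − 0.16855) / 0.84246 = 0.67391 / 0.84246 ≈ 0.7999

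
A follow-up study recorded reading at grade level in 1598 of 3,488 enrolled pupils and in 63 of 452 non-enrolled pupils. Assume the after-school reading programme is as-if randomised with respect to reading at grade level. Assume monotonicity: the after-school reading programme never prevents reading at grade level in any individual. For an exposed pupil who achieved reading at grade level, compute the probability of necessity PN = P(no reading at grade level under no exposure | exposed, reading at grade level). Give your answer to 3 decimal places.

PN ≈ 0.696

p₁ = P(outcome | exposed) = 1598/3488 = 0.45814
p₀ = P(outcome | unexposed) = 63/452 = 0.13938
Under exogeneity and monotonicity, PN = (p₁ − p₀) / p₁.
PN = (0.45814 − 0.13938) / 0.45814 = 0.31876 / 0.45814 ≈ 0.6958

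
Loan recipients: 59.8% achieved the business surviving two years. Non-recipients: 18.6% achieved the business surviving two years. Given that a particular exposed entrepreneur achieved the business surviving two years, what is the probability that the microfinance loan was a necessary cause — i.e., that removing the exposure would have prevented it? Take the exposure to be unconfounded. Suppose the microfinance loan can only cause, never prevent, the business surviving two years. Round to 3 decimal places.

PN ≈ 0.689

p₁ = 0.598, p₀ = 0.186.
Under exogeneity and monotonicity, PN = (p₁ − p₀) / p₁.
PN = (0.598 − 0.186) / 0.598 = 0.412 / 0.598 ≈ 0.6890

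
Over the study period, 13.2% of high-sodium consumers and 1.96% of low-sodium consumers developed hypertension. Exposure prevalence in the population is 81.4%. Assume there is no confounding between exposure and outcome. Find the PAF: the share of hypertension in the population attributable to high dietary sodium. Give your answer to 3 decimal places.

PAF ≈ 0.824

p₁ = 0.132, p₀ = 0.0196.
Overall risk P(Y=1) = π·p₁ + (1−π)·p₀ = 0.814×0.132 + 0.186×0.0196 = 0.11109.
Under exogeneity, PAF = [P(Y=1) − p₀] / P(Y=1).
PAF = (0.11109 − 0.0196) / 0.11109 ≈ 0.8236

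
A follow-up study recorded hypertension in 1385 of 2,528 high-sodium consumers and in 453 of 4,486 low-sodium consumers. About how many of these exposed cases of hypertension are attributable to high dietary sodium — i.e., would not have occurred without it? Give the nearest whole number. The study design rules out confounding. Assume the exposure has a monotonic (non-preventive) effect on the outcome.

p₁ = P(outcome | exposed) = 1385/2528 = 0.54786
p₀ = P(outcome | unexposed) = 453/4486 = 0.10098
PN = (p₁ − p₀)/p₁ = (0.54786 − 0.10098) / 0.54786 ≈ 0.81568.
Attributable cases ≈ PN × (exposed cases) = 0.81568 × 1385 ≈ 1129.72.

about 1130 cases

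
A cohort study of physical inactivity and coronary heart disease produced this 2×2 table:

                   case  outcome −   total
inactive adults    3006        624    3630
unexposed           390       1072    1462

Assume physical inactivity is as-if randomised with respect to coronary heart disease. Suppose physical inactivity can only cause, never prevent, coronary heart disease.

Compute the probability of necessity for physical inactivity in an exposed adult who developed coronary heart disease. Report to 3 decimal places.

PN ≈ 0.678

p₁ = P(outcome | exposed) = 3006/3630 = 0.8281
p₀ = P(outcome | unexposed) = 390/1462 = 0.26676
Under exogeneity and monotonicity, PN = (p₁ − p₀)/p₁.
PN = (0.8281 − 0.26676) / 0.8281 ≈ 0.6779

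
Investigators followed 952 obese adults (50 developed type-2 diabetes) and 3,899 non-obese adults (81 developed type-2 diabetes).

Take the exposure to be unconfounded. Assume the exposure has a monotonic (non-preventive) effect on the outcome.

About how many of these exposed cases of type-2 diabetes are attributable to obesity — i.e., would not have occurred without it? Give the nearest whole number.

p₁ = P(outcome | exposed) = 50/952 = 0.052521
p₀ = P(outcome | unexposed) = 81/3899 = 0.020775
PN = (p₁ − p₀)/p₁ = (0.052521 − 0.020775) / 0.052521 ≈ 0.60445.
Attributable cases ≈ PN × (exposed cases) = 0.60445 × 50 ≈ 30.22.

about 30 cases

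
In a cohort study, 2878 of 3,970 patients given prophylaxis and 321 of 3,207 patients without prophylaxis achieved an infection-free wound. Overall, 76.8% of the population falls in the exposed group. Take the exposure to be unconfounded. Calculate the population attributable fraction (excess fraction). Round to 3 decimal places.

p₁ = P(outcome | exposed) = 2878/3970 = 0.72494
p₀ = P(outcome | unexposed) = 321/3207 = 0.10009
Overall risk P(Y=1) = π·p₁ + (1−π)·p₀ = 0.768×0.72494 + 0.232×0.10009 = 0.57997.
Under exogeneity, PAF = [P(Y=1) − p₀] / P(Y=1).
PAF = (0.57997 − 0.10009) / 0.57997 ≈ 0.8274

PAF ≈ 0.827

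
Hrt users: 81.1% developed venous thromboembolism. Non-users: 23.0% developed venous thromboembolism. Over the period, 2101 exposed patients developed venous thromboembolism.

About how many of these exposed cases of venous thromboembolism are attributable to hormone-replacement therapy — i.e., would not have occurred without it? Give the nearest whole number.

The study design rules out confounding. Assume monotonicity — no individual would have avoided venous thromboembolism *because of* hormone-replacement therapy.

p₁ = 0.811, p₀ = 0.23.
PN = (p₁ − p₀)/p₁ = (0.811 − 0.23) / 0.811 ≈ 0.71640.
Attributable cases ≈ PN × (exposed cases) = 0.71640 × 2101 ≈ 1505.16.

about 1505 cases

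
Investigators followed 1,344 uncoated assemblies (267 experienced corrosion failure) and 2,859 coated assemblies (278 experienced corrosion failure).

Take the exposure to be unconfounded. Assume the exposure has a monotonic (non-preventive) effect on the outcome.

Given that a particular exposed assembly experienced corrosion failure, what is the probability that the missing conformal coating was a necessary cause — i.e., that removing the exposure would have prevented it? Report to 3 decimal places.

p₁ = P(outcome | exposed) = 267/1344 = 0.19866
p₀ = P(outcome | unexposed) = 278/2859 = 0.097237
Under exogeneity and monotonicity, PN = (p₁ − p₀) / p₁.
PN = (0.19866 − 0.097237) / 0.19866 = 0.10142 / 0.19866 ≈ 0.5105

PN ≈ 0.511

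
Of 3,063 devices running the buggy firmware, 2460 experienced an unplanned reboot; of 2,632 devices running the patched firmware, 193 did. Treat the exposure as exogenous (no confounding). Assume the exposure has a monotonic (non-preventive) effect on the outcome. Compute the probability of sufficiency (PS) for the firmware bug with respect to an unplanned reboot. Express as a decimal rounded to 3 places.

PS ≈ 0.788

p₁ = P(outcome | exposed) = 2460/3063 = 0.80313
p₀ = P(outcome | unexposed) = 193/2632 = 0.073328
Under exogeneity and monotonicity, PS = (p₁ − p₀) / (1 − p₀).
PS = (0.80313 − 0.073328) / (1 − 0.073328) = 0.72981 / 0.92667 ≈ 0.7876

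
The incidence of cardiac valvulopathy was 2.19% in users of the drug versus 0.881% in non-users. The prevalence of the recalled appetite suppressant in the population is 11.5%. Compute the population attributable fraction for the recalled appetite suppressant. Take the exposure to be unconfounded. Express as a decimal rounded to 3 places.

PAF ≈ 0.146

p₁ = 0.0219, p₀ = 0.00881.
Overall risk P(Y=1) = π·p₁ + (1−π)·p₀ = 0.115×0.0219 + 0.885×0.00881 = 0.010315.
Under exogeneity, PAF = [P(Y=1) − p₀] / P(Y=1).
PAF = (0.010315 − 0.00881) / 0.010315 ≈ 0.1459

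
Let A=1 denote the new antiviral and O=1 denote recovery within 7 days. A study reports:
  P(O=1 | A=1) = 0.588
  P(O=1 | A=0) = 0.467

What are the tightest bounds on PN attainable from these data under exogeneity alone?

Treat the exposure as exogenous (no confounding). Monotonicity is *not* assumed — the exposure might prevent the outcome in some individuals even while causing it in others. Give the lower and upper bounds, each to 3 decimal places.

Let p₁ = 0.588, p₀ = 0.467.
Under exogeneity alone the bounds on PN are max{0,(p₁−p₀)/p₁} ≤ PN ≤ min{1,(1−p₀)/p₁}.
  lower = (p₁ − p₀)/p₁ = 0.121 / 0.588 ≈ 0.2058
  upper = min{1, (1 − p₀)/p₁} = 0.533 / 0.588 ≈ 0.9065

0.206 ≤ PN ≤ 0.906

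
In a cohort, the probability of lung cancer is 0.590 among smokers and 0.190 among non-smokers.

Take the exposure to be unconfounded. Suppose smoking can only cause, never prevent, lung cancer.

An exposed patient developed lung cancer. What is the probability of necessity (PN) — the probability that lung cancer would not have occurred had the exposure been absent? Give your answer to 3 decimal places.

PN ≈ 0.678

Let p₁ = 0.59, p₀ = 0.19.
Under exogeneity and monotonicity, PN = (p₁ − p₀) / p₁.
PN = (0.59 − 0.19) / 0.59 = 0.4 / 0.59 ≈ 0.6780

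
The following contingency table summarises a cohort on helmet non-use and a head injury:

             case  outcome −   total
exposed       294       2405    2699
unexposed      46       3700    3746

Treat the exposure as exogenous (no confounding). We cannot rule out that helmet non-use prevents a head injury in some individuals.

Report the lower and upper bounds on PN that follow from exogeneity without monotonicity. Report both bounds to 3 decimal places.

p₁ = P(outcome | exposed) = 294/2699 = 0.10893
p₀ = P(outcome | unexposed) = 46/3746 = 0.01228
Under exogeneity alone the bounds on PN are max{0,(p₁−p₀)/p₁} ≤ PN ≤ min{1,(1−p₀)/p₁}.
  lower = (p₁ − p₀)/p₁ = 0.096649 / 0.10893 ≈ 0.8873
  upper = min{1, (1 − p₀)/p₁} = 0.98772 / 0.10893 ≈ 9.0675 → capped at 1

0.887 ≤ PN ≤ 1.000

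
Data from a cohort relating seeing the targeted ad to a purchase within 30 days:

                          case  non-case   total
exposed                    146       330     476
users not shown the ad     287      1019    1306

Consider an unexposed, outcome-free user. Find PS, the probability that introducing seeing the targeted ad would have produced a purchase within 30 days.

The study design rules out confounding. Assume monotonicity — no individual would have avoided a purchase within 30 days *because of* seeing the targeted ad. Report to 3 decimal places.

PS ≈ 0.111

p₁ = P(outcome | exposed) = 146/476 = 0.30672
p₀ = P(outcome | unexposed) = 287/1306 = 0.21975
Under exogeneity and monotonicity, PS = (p₁ − p₀) / (1 − p₀).
PS = (0.30672 − 0.21975) / (1 − 0.21975) = 0.086968 / 0.78025 ≈ 0.1115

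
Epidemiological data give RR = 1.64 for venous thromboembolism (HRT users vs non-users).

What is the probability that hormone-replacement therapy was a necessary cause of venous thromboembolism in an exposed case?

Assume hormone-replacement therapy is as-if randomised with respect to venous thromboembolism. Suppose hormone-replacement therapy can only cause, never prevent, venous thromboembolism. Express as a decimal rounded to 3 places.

PN ≈ 0.390

Under exogeneity and monotonicity, PN = (RR − 1) / RR = 1 − 1/RR.
PN = (1.64 − 1) / 1.64 = 0.64 / 1.64 ≈ 0.3902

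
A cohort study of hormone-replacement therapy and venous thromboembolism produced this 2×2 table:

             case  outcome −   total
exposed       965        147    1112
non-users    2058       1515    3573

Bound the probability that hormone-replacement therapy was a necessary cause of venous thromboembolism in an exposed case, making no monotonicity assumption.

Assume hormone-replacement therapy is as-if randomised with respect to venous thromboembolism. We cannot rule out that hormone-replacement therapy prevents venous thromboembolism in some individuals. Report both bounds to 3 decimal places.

p₁ = P(outcome | exposed) = 965/1112 = 0.86781
p₀ = P(outcome | unexposed) = 2058/3573 = 0.57599
Under exogeneity alone the bounds on PN are max{0,(p₁−p₀)/p₁} ≤ PN ≤ min{1,(1−p₀)/p₁}.
  lower = (p₁ − p₀)/p₁ = 0.29182 / 0.86781 ≈ 0.3363
  upper = min{1, (1 − p₀)/p₁} = 0.42401 / 0.86781 ≈ 0.4886

0.336 ≤ PN ≤ 0.489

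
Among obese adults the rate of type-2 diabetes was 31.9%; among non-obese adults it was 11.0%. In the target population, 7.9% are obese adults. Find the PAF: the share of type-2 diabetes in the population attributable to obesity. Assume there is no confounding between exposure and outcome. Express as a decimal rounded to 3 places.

PAF ≈ 0.131

p₁ = 0.319, p₀ = 0.11.
Overall risk P(Y=1) = π·p₁ + (1−π)·p₀ = 0.079×0.319 + 0.921×0.11 = 0.12651.
Under exogeneity, PAF = [P(Y=1) − p₀] / P(Y=1).
PAF = (0.12651 − 0.11) / 0.12651 ≈ 0.1305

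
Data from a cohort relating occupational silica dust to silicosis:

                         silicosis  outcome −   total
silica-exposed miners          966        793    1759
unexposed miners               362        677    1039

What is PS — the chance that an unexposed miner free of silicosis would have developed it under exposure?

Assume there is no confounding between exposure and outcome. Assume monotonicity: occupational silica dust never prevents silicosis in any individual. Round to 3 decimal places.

p₁ = P(outcome | exposed) = 966/1759 = 0.54918
p₀ = P(outcome | unexposed) = 362/1039 = 0.34841
Under exogeneity and monotonicity, PS = (p₁ − p₀)/(1 − p₀).
PS = (0.54918 − 0.34841) / 0.65159 ≈ 0.3081

PS ≈ 0.308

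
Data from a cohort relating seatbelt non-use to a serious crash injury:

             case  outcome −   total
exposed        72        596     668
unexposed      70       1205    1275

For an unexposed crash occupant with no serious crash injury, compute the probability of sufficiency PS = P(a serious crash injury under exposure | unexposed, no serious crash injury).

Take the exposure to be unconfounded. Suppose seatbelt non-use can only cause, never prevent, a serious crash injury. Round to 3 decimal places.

p₁ = P(outcome | exposed) = 72/668 = 0.10778
p₀ = P(outcome | unexposed) = 70/1275 = 0.054902
Under exogeneity and monotonicity, PS = (p₁ − p₀) / (1 − p₀).
PS = (0.10778 − 0.054902) / (1 − 0.054902) = 0.052882 / 0.9451 ≈ 0.0560

PS ≈ 0.056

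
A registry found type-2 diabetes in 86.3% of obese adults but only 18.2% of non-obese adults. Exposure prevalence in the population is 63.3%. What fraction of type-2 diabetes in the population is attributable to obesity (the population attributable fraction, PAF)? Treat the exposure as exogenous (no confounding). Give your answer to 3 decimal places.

PAF ≈ 0.703

p₁ = 0.863, p₀ = 0.182.
Overall risk P(Y=1) = π·p₁ + (1−π)·p₀ = 0.633×0.863 + 0.367×0.182 = 0.61307.
Under exogeneity, PAF = [P(Y=1) − p₀] / P(Y=1).
PAF = (0.61307 − 0.182) / 0.61307 ≈ 0.7031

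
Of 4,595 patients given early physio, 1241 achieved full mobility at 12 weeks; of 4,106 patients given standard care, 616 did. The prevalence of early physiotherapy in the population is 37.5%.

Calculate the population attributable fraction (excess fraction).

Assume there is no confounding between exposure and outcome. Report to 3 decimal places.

p₁ = P(outcome | exposed) = 1241/4595 = 0.27008
p₀ = P(outcome | unexposed) = 616/4106 = 0.15002
Overall risk P(Y=1) = π·p₁ + (1−π)·p₀ = 0.375×0.27008 + 0.625×0.15002 = 0.19504.
Under exogeneity, PAF = [P(Y=1) − p₀] / P(Y=1).
PAF = (0.19504 − 0.15002) / 0.19504 ≈ 0.2308

PAF ≈ 0.231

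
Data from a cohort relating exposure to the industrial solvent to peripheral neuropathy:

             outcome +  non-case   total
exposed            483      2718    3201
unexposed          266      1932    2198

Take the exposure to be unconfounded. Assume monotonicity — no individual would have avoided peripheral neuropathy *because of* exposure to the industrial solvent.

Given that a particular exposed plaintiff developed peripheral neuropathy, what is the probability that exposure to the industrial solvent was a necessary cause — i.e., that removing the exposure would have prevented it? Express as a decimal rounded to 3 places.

PN ≈ 0.198

p₁ = P(outcome | exposed) = 483/3201 = 0.15089
p₀ = P(outcome | unexposed) = 266/2198 = 0.12102
Under exogeneity and monotonicity, PN = (p₁ − p₀) / p₁.
PN = (0.15089 − 0.12102) / 0.15089 = 0.029871 / 0.15089 ≈ 0.1980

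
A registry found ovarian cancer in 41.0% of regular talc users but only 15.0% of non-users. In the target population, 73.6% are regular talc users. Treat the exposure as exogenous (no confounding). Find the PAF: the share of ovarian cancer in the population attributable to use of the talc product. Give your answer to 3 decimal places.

PAF ≈ 0.561

p₁ = 0.41, p₀ = 0.15.
Overall risk P(Y=1) = π·p₁ + (1−π)·p₀ = 0.736×0.41 + 0.264×0.15 = 0.34136.
Under exogeneity, PAF = [P(Y=1) − p₀] / P(Y=1).
PAF = (0.34136 − 0.15) / 0.34136 ≈ 0.5606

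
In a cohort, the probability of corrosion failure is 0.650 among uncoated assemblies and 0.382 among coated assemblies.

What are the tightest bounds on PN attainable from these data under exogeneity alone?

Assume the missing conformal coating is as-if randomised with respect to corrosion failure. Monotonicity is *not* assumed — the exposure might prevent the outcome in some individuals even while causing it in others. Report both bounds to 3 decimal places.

0.412 ≤ PN ≤ 0.951

Let p₁ = 0.65, p₀ = 0.382.
Under exogeneity alone the bounds on PN are max{0,(p₁−p₀)/p₁} ≤ PN ≤ min{1,(1−p₀)/p₁}.
  lower = (p₁ − p₀)/p₁ = 0.268 / 0.65 ≈ 0.4123
  upper = min{1, (1 − p₀)/p₁} = 0.618 / 0.65 ≈ 0.9508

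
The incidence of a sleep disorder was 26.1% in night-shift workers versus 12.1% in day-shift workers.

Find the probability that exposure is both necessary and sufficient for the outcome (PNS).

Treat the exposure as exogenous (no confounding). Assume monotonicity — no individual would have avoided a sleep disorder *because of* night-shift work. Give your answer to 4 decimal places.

p₁ = 0.261, p₀ = 0.121.
Under exogeneity and monotonicity, PNS = p₁ − p₀.
PNS = 0.261 − 0.121 = 0.14

PNS ≈ 0.1400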